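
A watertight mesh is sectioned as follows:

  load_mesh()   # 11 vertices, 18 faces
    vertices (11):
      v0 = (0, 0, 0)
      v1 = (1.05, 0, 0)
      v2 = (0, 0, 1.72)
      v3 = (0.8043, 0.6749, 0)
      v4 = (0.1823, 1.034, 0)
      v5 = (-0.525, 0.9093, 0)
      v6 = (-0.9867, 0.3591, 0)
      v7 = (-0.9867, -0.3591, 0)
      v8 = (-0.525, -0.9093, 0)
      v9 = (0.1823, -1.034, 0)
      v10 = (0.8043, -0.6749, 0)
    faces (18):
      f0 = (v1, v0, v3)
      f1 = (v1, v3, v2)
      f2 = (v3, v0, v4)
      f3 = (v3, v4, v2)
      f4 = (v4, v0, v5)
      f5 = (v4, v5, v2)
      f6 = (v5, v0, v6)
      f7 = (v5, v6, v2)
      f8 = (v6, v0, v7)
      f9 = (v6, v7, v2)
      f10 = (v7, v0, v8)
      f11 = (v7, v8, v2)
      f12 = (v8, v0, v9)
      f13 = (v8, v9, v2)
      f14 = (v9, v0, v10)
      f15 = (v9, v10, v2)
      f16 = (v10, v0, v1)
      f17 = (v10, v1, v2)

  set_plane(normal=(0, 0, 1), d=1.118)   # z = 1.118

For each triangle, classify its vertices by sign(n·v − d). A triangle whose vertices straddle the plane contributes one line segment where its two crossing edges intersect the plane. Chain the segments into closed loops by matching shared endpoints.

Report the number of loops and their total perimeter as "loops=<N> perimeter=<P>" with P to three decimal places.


Straddling triangles (9 of 18):
  (v1,v3,v2) [--+] → (0.281505, 0.236215, 1.118)–(0.3675, 0, 1.118)  len=0.2514
  (v3,v4,v2) [--+] → (0.063805, 0.3619, 1.118)–(0.281505, 0.236215, 1.118)  len=0.2514
  (v4,v5,v2) [--+] → (-0.18375, 0.318255, 1.118)–(0.063805, 0.3619, 1.118)  len=0.2514
  (v5,v6,v2) [--+] → (-0.345345, 0.125685, 1.118)–(-0.18375, 0.318255, 1.118)  len=0.2514
  (v6,v7,v2) [--+] → (-0.345345, -0.125685, 1.118)–(-0.345345, 0.125685, 1.118)  len=0.2514
  (v7,v8,v2) [--+] → (-0.18375, -0.318255, 1.118)–(-0.345345, -0.125685, 1.118)  len=0.2514
  (v8,v9,v2) [--+] → (0.063805, -0.3619, 1.118)–(-0.18375, -0.318255, 1.118)  len=0.2514
  (v9,v10,v2) [--+] → (0.281505, -0.236215, 1.118)–(0.063805, -0.3619, 1.118)  len=0.2514
  (v10,v1,v2) [--+] → (0.3675, 0, 1.118)–(0.281505, -0.236215, 1.118)  len=0.2514

Chained into 1 loop(s):
  loop 1: 9 segments, perimeter = 2.2624
Total perimeter = 2.262

loops=1 perimeter=2.262


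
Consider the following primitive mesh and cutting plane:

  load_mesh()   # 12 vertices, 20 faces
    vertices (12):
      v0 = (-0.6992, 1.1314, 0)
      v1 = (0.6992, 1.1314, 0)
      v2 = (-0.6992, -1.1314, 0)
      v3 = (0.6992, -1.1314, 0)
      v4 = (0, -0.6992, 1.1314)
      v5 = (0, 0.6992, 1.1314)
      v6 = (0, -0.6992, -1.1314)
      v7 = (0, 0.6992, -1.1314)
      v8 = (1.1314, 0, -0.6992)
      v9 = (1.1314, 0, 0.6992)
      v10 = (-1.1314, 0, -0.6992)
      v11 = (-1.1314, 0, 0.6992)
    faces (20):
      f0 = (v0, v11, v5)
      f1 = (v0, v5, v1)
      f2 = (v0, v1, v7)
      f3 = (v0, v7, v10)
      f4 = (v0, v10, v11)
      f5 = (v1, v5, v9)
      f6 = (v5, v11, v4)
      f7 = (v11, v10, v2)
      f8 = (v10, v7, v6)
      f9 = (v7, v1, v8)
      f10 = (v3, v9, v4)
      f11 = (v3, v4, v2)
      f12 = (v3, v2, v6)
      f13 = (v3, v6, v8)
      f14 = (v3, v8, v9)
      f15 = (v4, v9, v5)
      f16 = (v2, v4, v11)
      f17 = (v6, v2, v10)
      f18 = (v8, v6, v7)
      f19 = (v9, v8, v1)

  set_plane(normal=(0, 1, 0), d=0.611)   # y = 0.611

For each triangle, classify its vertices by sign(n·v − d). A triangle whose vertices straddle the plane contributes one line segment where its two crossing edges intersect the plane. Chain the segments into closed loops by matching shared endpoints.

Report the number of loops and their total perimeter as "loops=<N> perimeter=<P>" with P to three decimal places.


loops=1 perimeter=6.170

Straddling triangles (10 of 20):
  (v0,v11,v5) [+-+] → (-0.897995, 0.611, 0.321605)–(-0.14272, 0.611, 1.07688)  len=1.0681
  (v0,v7,v10) [++-] → (-0.14272, 0.611, -1.07688)–(-0.897995, 0.611, -0.321605)  len=1.0681
  (v0,v10,v11) [+--] → (-0.897995, 0.611, -0.321605)–(-0.897995, 0.611, 0.321605)  len=0.6432
  (v1,v5,v9) [++-] → (0.14272, 0.611, 1.07688)–(0.897995, 0.611, 0.321605)  len=1.0681
  (v5,v11,v4) [+--] → (-0.14272, 0.611, 1.07688)–(0, 0.611, 1.1314)  len=0.1528
  (v10,v7,v6) [-+-] → (-0.14272, 0.611, -1.07688)–(0, 0.611, -1.1314)  len=0.1528
  (v7,v1,v8) [++-] → (0.897995, 0.611, -0.321605)–(0.14272, 0.611, -1.07688)  len=1.0681
  (v4,v9,v5) [--+] → (0.14272, 0.611, 1.07688)–(0, 0.611, 1.1314)  len=0.1528
  (v8,v6,v7) [--+] → (0, 0.611, -1.1314)–(0.14272, 0.611, -1.07688)  len=0.1528
  (v9,v8,v1) [--+] → (0.897995, 0.611, -0.321605)–(0.897995, 0.611, 0.321605)  len=0.6432

Chained into 1 loop(s):
  loop 1: 10 segments, perimeter = 6.1700
Total perimeter = 6.170


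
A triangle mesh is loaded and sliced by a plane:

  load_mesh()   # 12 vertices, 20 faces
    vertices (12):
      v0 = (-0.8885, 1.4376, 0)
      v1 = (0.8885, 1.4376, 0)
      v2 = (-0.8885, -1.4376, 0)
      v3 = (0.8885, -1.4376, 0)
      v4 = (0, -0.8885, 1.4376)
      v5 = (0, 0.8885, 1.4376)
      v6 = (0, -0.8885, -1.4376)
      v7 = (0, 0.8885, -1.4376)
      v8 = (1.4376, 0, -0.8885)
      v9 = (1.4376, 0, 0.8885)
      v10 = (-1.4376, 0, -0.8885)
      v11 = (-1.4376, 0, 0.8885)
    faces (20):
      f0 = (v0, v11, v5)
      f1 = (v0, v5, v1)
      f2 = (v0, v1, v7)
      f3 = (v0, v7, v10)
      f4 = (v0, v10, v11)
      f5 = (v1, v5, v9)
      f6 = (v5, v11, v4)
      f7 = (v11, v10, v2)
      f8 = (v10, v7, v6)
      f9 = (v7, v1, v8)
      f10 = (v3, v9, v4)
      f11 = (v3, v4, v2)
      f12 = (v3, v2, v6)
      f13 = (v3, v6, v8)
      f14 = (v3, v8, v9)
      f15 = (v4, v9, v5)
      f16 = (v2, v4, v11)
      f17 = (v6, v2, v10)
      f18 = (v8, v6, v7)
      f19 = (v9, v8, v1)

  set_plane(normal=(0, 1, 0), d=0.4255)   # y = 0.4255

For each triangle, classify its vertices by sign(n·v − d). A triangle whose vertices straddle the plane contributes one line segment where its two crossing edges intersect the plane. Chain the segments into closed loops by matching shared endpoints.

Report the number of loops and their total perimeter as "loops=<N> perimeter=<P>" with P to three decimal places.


Straddling triangles (10 of 20):
  (v0,v11,v5) [+-+] → (-1.27508, 0.4255, 0.625522)–(-0.749138, 0.4255, 1.15146)  len=0.7438
  (v0,v7,v10) [++-] → (-0.749138, 0.4255, -1.15146)–(-1.27508, 0.4255, -0.625522)  len=0.7438
  (v0,v10,v11) [+--] → (-1.27508, 0.4255, -0.625522)–(-1.27508, 0.4255, 0.625522)  len=1.2510
  (v1,v5,v9) [++-] → (0.749138, 0.4255, 1.15146)–(1.27508, 0.4255, 0.625522)  len=0.7438
  (v5,v11,v4) [+--] → (-0.749138, 0.4255, 1.15146)–(0, 0.4255, 1.4376)  len=0.8019
  (v10,v7,v6) [-+-] → (-0.749138, 0.4255, -1.15146)–(0, 0.4255, -1.4376)  len=0.8019
  (v7,v1,v8) [++-] → (1.27508, 0.4255, -0.625522)–(0.749138, 0.4255, -1.15146)  len=0.7438
  (v4,v9,v5) [--+] → (0.749138, 0.4255, 1.15146)–(0, 0.4255, 1.4376)  len=0.8019
  (v8,v6,v7) [--+] → (0, 0.4255, -1.4376)–(0.749138, 0.4255, -1.15146)  len=0.8019
  (v9,v8,v1) [--+] → (1.27508, 0.4255, -0.625522)–(1.27508, 0.4255, 0.625522)  len=1.2510

Chained into 1 loop(s):
  loop 1: 10 segments, perimeter = 8.6850
Total perimeter = 8.685

loops=1 perimeter=8.685


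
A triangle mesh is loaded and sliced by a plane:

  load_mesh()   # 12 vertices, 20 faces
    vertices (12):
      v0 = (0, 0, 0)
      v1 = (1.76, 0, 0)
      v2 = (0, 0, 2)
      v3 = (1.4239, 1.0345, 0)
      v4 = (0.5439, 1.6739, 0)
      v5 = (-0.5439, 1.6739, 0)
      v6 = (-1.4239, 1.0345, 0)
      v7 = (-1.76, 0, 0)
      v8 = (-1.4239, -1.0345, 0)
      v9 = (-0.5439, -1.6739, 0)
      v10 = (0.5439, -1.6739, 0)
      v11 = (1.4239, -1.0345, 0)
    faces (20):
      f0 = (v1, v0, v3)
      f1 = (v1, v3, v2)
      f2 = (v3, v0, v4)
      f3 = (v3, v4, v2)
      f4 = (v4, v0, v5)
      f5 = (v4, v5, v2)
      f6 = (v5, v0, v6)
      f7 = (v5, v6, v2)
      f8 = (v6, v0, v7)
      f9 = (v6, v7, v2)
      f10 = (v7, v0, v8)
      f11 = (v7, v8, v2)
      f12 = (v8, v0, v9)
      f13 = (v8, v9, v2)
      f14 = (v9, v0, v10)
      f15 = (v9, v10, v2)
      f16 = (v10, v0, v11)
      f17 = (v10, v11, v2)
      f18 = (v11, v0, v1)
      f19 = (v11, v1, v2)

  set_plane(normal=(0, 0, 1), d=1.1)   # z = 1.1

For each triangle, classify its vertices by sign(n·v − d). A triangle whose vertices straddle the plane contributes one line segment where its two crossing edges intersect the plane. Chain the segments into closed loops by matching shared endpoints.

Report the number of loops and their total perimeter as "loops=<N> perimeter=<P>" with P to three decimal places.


loops=1 perimeter=4.895

Straddling triangles (10 of 20):
  (v1,v3,v2) [--+] → (0.640755, 0.465525, 1.1)–(0.792, 0, 1.1)  len=0.4895
  (v3,v4,v2) [--+] → (0.244755, 0.753255, 1.1)–(0.640755, 0.465525, 1.1)  len=0.4895
  (v4,v5,v2) [--+] → (-0.244755, 0.753255, 1.1)–(0.244755, 0.753255, 1.1)  len=0.4895
  (v5,v6,v2) [--+] → (-0.640755, 0.465525, 1.1)–(-0.244755, 0.753255, 1.1)  len=0.4895
  (v6,v7,v2) [--+] → (-0.792, 0, 1.1)–(-0.640755, 0.465525, 1.1)  len=0.4895
  (v7,v8,v2) [--+] → (-0.640755, -0.465525, 1.1)–(-0.792, 0, 1.1)  len=0.4895
  (v8,v9,v2) [--+] → (-0.244755, -0.753255, 1.1)–(-0.640755, -0.465525, 1.1)  len=0.4895
  (v9,v10,v2) [--+] → (0.244755, -0.753255, 1.1)–(-0.244755, -0.753255, 1.1)  len=0.4895
  (v10,v11,v2) [--+] → (0.640755, -0.465525, 1.1)–(0.244755, -0.753255, 1.1)  len=0.4895
  (v11,v1,v2) [--+] → (0.792, 0, 1.1)–(0.640755, -0.465525, 1.1)  len=0.4895

Chained into 1 loop(s):
  loop 1: 10 segments, perimeter = 4.8949
Total perimeter = 4.895


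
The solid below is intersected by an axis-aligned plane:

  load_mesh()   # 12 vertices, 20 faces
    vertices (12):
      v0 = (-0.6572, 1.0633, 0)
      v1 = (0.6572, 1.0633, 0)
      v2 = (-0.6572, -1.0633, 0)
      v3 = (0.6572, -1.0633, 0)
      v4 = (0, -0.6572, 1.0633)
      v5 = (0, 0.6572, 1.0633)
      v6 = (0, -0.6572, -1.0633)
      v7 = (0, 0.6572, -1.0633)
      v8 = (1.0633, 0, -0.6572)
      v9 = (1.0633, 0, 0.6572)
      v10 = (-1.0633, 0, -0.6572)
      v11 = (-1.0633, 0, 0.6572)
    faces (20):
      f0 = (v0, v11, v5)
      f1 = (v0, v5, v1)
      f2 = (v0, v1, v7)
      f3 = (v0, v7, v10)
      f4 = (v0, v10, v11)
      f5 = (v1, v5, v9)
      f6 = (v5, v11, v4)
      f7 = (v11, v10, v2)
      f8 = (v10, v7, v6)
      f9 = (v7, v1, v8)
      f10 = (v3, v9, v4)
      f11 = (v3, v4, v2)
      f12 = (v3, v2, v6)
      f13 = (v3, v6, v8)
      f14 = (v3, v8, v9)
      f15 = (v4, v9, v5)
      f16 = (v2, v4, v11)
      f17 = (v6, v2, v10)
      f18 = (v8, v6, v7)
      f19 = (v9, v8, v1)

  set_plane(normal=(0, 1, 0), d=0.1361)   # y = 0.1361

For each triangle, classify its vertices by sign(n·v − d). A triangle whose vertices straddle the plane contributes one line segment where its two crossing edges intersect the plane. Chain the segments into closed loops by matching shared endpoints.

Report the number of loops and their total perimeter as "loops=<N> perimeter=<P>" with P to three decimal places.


loops=1 perimeter=6.854

Straddling triangles (10 of 20):
  (v0,v11,v5) [+-+] → (-1.01132, 0.1361, 0.57308)–(-0.8431, 0.1361, 0.7413)  len=0.2379
  (v0,v7,v10) [++-] → (-0.8431, 0.1361, -0.7413)–(-1.01132, 0.1361, -0.57308)  len=0.2379
  (v0,v10,v11) [+--] → (-1.01132, 0.1361, -0.57308)–(-1.01132, 0.1361, 0.57308)  len=1.1462
  (v1,v5,v9) [++-] → (0.8431, 0.1361, 0.7413)–(1.01132, 0.1361, 0.57308)  len=0.2379
  (v5,v11,v4) [+--] → (-0.8431, 0.1361, 0.7413)–(0, 0.1361, 1.0633)  len=0.9025
  (v10,v7,v6) [-+-] → (-0.8431, 0.1361, -0.7413)–(0, 0.1361, -1.0633)  len=0.9025
  (v7,v1,v8) [++-] → (1.01132, 0.1361, -0.57308)–(0.8431, 0.1361, -0.7413)  len=0.2379
  (v4,v9,v5) [--+] → (0.8431, 0.1361, 0.7413)–(0, 0.1361, 1.0633)  len=0.9025
  (v8,v6,v7) [--+] → (0, 0.1361, -1.0633)–(0.8431, 0.1361, -0.7413)  len=0.9025
  (v9,v8,v1) [--+] → (1.01132, 0.1361, -0.57308)–(1.01132, 0.1361, 0.57308)  len=1.1462

Chained into 1 loop(s):
  loop 1: 10 segments, perimeter = 6.8539
Total perimeter = 6.854


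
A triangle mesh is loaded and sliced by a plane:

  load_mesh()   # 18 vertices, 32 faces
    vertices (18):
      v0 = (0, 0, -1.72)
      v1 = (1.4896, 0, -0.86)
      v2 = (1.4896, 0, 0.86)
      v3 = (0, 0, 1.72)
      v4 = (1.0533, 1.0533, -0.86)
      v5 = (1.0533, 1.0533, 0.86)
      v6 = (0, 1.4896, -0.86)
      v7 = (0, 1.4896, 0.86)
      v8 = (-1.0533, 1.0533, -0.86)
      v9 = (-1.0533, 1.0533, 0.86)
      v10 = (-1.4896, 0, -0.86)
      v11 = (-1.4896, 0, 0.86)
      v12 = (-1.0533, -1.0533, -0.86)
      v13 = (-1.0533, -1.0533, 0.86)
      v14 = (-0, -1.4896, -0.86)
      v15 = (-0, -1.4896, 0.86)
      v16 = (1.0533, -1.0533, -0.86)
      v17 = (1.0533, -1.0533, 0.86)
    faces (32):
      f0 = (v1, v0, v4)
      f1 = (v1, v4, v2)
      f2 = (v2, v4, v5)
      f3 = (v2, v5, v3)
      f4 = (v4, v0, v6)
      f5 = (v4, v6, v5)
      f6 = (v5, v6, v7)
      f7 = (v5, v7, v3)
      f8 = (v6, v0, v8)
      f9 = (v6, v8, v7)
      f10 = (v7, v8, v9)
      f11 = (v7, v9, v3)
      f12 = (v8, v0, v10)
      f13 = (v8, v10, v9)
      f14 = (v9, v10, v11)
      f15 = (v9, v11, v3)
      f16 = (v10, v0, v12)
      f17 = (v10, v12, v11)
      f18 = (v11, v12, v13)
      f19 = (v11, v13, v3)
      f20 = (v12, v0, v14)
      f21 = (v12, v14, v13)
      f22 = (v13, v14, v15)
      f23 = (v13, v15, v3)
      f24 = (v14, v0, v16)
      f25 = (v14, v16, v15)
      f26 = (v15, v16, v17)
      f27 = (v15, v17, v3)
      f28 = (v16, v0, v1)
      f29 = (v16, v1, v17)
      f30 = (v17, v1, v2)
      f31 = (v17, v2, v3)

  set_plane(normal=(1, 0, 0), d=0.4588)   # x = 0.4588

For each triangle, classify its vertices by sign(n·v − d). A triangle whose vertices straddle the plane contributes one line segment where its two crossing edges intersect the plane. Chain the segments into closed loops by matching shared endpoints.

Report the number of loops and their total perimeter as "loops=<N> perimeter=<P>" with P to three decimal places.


loops=1 perimeter=9.210

Straddling triangles (12 of 32):
  (v1,v0,v4) [+-+] → (0.4588, 0, -1.45512)–(0.4588, 0.4588, -1.3454)  len=0.4717
  (v2,v5,v3) [++-] → (0.4588, 0.4588, 1.3454)–(0.4588, 0, 1.45512)  len=0.4717
  (v4,v0,v6) [+--] → (0.4588, 0.4588, -1.3454)–(0.4588, 1.29955, -0.86)  len=0.9708
  (v4,v6,v5) [+-+] → (0.4588, 1.29955, -0.86)–(0.4588, 1.29955, -0.110797)  len=0.7492
  (v5,v6,v7) [+--] → (0.4588, 1.29955, -0.110797)–(0.4588, 1.29955, 0.86)  len=0.9708
  (v5,v7,v3) [+--] → (0.4588, 1.29955, 0.86)–(0.4588, 0.4588, 1.3454)  len=0.9708
  (v14,v0,v16) [--+] → (0.4588, -0.4588, -1.3454)–(0.4588, -1.29955, -0.86)  len=0.9708
  (v14,v16,v15) [-+-] → (0.4588, -1.29955, -0.86)–(0.4588, -1.29955, 0.110797)  len=0.9708
  (v15,v16,v17) [-++] → (0.4588, -1.29955, 0.110797)–(0.4588, -1.29955, 0.86)  len=0.7492
  (v15,v17,v3) [-+-] → (0.4588, -1.29955, 0.86)–(0.4588, -0.4588, 1.3454)  len=0.9708
  (v16,v0,v1) [+-+] → (0.4588, -0.4588, -1.3454)–(0.4588, 0, -1.45512)  len=0.4717
  (v17,v2,v3) [++-] → (0.4588, 0, 1.45512)–(0.4588, -0.4588, 1.3454)  len=0.4717

Chained into 1 loop(s):
  loop 1: 12 segments, perimeter = 9.2102
Total perimeter = 9.210


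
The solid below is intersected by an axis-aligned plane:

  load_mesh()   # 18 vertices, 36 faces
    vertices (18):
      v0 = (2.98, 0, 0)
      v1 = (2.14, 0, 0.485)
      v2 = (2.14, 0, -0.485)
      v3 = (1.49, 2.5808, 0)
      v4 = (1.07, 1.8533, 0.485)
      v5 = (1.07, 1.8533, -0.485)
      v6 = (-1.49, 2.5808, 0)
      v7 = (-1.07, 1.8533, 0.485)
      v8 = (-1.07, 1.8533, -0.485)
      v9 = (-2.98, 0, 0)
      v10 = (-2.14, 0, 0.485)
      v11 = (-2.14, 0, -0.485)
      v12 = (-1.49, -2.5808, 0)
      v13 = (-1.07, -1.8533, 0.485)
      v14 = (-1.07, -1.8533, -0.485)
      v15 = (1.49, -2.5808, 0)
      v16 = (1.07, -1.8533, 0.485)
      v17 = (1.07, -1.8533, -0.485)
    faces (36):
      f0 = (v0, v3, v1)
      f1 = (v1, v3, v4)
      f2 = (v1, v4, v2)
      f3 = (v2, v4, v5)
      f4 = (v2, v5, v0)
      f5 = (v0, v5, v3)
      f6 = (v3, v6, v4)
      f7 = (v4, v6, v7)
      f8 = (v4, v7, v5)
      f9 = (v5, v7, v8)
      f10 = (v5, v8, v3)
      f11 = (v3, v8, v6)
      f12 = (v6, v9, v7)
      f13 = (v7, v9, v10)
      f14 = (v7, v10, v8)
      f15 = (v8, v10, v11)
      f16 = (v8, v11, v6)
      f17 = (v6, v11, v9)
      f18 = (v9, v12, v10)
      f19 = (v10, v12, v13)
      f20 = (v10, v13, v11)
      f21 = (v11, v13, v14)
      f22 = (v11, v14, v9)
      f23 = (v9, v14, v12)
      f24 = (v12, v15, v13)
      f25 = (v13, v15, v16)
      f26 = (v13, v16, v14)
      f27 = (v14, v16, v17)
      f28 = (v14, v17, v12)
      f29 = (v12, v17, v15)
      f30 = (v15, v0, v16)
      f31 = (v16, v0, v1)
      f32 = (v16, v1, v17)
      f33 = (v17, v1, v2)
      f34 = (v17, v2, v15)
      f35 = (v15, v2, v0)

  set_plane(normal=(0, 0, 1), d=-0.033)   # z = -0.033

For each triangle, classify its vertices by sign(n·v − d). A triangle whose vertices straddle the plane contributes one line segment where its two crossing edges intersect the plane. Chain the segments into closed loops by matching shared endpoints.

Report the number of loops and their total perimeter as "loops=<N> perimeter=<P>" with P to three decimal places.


Straddling triangles (24 of 36):
  (v1,v4,v2) [++-] → (1.6414, 0.8636, -0.033)–(2.14, 0, -0.033)  len=0.9972
  (v2,v4,v5) [-+-] → (1.6414, 0.8636, -0.033)–(1.07, 1.8533, -0.033)  len=1.1428
  (v2,v5,v0) [--+] → (2.85004, 0.126101, -0.033)–(2.92285, 0, -0.033)  len=0.1456
  (v0,v5,v3) [+-+] → (2.85004, 0.126101, -0.033)–(1.46142, 2.5313, -0.033)  len=2.7773
  (v4,v7,v5) [++-] → (0.0728041, 1.8533, -0.033)–(1.07, 1.8533, -0.033)  len=0.9972
  (v5,v7,v8) [-+-] → (0.0728041, 1.8533, -0.033)–(-1.07, 1.8533, -0.033)  len=1.1428
  (v5,v8,v3) [--+] → (1.31581, 2.5313, -0.033)–(1.46142, 2.5313, -0.033)  len=0.1456
  (v3,v8,v6) [+-+] → (1.31581, 2.5313, -0.033)–(-1.46142, 2.5313, -0.033)  len=2.7772
  (v7,v10,v8) [++-] → (-1.5686, 0.9897, -0.033)–(-1.07, 1.8533, -0.033)  len=0.9972
  (v8,v10,v11) [-+-] → (-1.5686, 0.9897, -0.033)–(-2.14, 0, -0.033)  len=1.1428
  (v8,v11,v6) [--+] → (-1.53423, 2.4052, -0.033)–(-1.46142, 2.5313, -0.033)  len=0.1456
  (v6,v11,v9) [+-+] → (-1.53423, 2.4052, -0.033)–(-2.92285, 0, -0.033)  len=2.7773
  (v10,v13,v11) [++-] → (-1.6414, -0.8636, -0.033)–(-2.14, 0, -0.033)  len=0.9972
  (v11,v13,v14) [-+-] → (-1.6414, -0.8636, -0.033)–(-1.07, -1.8533, -0.033)  len=1.1428
  (v11,v14,v9) [--+] → (-2.85004, -0.126101, -0.033)–(-2.92285, 0, -0.033)  len=0.1456
  (v9,v14,v12) [+-+] → (-2.85004, -0.126101, -0.033)–(-1.46142, -2.5313, -0.033)  len=2.7773
  (v13,v16,v14) [++-] → (-0.0728041, -1.8533, -0.033)–(-1.07, -1.8533, -0.033)  len=0.9972
  (v14,v16,v17) [-+-] → (-0.0728041, -1.8533, -0.033)–(1.07, -1.8533, -0.033)  len=1.1428
  (v14,v17,v12) [--+] → (-1.31581, -2.5313, -0.033)–(-1.46142, -2.5313, -0.033)  len=0.1456
  (v12,v17,v15) [+-+] → (-1.31581, -2.5313, -0.033)–(1.46142, -2.5313, -0.033)  len=2.7772
  (v16,v1,v17) [++-] → (1.5686, -0.9897, -0.033)–(1.07, -1.8533, -0.033)  len=0.9972
  (v17,v1,v2) [-+-] → (1.5686, -0.9897, -0.033)–(2.14, 0, -0.033)  len=1.1428
  (v17,v2,v15) [--+] → (1.53423, -2.4052, -0.033)–(1.46142, -2.5313, -0.033)  len=0.1456
  (v15,v2,v0) [+-+] → (1.53423, -2.4052, -0.033)–(2.92285, 0, -0.033)  len=2.7773

Chained into 2 loop(s):
  loop 1: 12 segments, perimeter = 12.8400
  loop 2: 12 segments, perimeter = 17.5372
Total perimeter = 30.377

loops=2 perimeter=30.377


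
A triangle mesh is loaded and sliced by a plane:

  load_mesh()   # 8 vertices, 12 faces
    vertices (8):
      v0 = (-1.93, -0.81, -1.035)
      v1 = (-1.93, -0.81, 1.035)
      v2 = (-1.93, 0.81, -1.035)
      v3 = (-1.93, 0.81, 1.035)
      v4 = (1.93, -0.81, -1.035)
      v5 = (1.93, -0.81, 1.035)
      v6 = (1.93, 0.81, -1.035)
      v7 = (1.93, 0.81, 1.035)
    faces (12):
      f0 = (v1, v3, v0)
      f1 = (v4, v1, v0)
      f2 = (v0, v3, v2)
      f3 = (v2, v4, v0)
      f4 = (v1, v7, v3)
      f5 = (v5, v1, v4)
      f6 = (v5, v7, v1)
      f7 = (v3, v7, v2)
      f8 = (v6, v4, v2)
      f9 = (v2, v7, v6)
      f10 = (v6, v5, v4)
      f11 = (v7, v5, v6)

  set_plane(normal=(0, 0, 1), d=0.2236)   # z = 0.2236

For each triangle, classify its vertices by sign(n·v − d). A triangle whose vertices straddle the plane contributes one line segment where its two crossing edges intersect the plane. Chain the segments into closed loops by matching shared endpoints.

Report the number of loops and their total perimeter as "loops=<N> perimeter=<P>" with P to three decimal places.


loops=1 perimeter=10.960

Straddling triangles (8 of 12):
  (v1,v3,v0) [++-] → (-1.93, 0.174991, 0.2236)–(-1.93, -0.81, 0.2236)  len=0.9850
  (v4,v1,v0) [-+-] → (-0.416955, -0.81, 0.2236)–(-1.93, -0.81, 0.2236)  len=1.5130
  (v0,v3,v2) [-+-] → (-1.93, 0.174991, 0.2236)–(-1.93, 0.81, 0.2236)  len=0.6350
  (v5,v1,v4) [++-] → (-0.416955, -0.81, 0.2236)–(1.93, -0.81, 0.2236)  len=2.3470
  (v3,v7,v2) [++-] → (0.416955, 0.81, 0.2236)–(-1.93, 0.81, 0.2236)  len=2.3470
  (v2,v7,v6) [-+-] → (0.416955, 0.81, 0.2236)–(1.93, 0.81, 0.2236)  len=1.5130
  (v6,v5,v4) [-+-] → (1.93, -0.174991, 0.2236)–(1.93, -0.81, 0.2236)  len=0.6350
  (v7,v5,v6) [++-] → (1.93, -0.174991, 0.2236)–(1.93, 0.81, 0.2236)  len=0.9850

Chained into 1 loop(s):
  loop 1: 8 segments, perimeter = 10.9600
Total perimeter = 10.960


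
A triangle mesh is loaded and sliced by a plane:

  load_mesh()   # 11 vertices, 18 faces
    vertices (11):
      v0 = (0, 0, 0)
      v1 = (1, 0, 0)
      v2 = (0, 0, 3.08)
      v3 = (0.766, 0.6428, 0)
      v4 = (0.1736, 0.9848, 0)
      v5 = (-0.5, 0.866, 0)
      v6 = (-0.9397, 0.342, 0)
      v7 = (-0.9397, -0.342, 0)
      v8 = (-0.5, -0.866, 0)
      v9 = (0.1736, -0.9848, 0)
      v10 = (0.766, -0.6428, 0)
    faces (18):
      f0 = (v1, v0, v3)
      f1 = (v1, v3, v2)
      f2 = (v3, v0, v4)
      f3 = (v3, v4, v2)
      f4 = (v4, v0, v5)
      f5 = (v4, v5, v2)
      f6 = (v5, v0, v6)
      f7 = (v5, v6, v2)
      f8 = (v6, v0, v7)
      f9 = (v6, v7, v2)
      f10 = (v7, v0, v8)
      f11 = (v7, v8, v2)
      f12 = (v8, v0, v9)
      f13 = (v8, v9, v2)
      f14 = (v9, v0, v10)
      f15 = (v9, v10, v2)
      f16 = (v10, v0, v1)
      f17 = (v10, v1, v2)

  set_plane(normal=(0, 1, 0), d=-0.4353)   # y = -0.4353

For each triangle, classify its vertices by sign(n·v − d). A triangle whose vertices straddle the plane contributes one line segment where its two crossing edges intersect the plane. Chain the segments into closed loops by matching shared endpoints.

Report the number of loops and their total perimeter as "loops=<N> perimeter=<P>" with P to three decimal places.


Straddling triangles (8 of 18):
  (v7,v0,v8) [++-] → (-0.251328, -0.4353, 0)–(-0.86141, -0.4353, 0)  len=0.6101
  (v7,v8,v2) [+-+] → (-0.86141, -0.4353, 0)–(-0.251328, -0.4353, 1.53182)  len=1.6488
  (v8,v0,v9) [-+-] → (-0.251328, -0.4353, 0)–(0.0767344, -0.4353, 0)  len=0.3281
  (v8,v9,v2) [--+] → (0.0767344, -0.4353, 1.71858)–(-0.251328, -0.4353, 1.53182)  len=0.3775
  (v9,v0,v10) [-+-] → (0.0767344, -0.4353, 0)–(0.51873, -0.4353, 0)  len=0.4420
  (v9,v10,v2) [--+] → (0.51873, -0.4353, 0.994244)–(0.0767344, -0.4353, 1.71858)  len=0.8485
  (v10,v0,v1) [-++] → (0.51873, -0.4353, 0)–(0.841537, -0.4353, 0)  len=0.3228
  (v10,v1,v2) [-++] → (0.841537, -0.4353, 0)–(0.51873, -0.4353, 0.994244)  len=1.0453

Chained into 1 loop(s):
  loop 1: 8 segments, perimeter = 5.6232
Total perimeter = 5.623

loops=1 perimeter=5.623


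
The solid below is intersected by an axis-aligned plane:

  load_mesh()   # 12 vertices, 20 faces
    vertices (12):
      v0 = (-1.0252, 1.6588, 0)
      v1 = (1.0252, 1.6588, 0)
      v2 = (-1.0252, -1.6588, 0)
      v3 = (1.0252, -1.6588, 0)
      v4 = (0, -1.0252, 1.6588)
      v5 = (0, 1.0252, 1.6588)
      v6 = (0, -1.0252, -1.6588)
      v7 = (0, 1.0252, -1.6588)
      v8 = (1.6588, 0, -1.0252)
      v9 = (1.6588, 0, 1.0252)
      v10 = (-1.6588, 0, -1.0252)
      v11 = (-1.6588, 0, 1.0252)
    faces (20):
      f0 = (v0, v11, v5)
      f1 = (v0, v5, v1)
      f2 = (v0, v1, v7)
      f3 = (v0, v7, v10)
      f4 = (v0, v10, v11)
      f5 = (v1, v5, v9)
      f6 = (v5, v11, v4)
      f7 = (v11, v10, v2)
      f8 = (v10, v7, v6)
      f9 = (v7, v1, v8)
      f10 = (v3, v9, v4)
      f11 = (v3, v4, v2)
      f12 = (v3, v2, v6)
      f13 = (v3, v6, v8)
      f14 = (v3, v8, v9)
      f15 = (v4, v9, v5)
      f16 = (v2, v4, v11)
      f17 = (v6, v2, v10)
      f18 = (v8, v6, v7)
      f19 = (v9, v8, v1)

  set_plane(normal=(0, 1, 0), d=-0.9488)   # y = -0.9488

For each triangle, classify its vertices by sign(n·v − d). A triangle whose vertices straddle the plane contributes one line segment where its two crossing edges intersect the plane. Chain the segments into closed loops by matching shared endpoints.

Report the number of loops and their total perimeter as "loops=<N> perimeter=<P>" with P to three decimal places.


loops=1 perimeter=8.919

Straddling triangles (10 of 20):
  (v5,v11,v4) [++-] → (-0.123617, -0.9488, 1.61158)–(0, -0.9488, 1.6588)  len=0.1323
  (v11,v10,v2) [++-] → (-1.29639, -0.9488, -0.438806)–(-1.29639, -0.9488, 0.438806)  len=0.8776
  (v10,v7,v6) [++-] → (0, -0.9488, -1.6588)–(-0.123617, -0.9488, -1.61158)  len=0.1323
  (v3,v9,v4) [-+-] → (1.29639, -0.9488, 0.438806)–(0.123617, -0.9488, 1.61158)  len=1.6586
  (v3,v6,v8) [--+] → (0.123617, -0.9488, -1.61158)–(1.29639, -0.9488, -0.438806)  len=1.6586
  (v3,v8,v9) [-++] → (1.29639, -0.9488, -0.438806)–(1.29639, -0.9488, 0.438806)  len=0.8776
  (v4,v9,v5) [-++] → (0.123617, -0.9488, 1.61158)–(0, -0.9488, 1.6588)  len=0.1323
  (v2,v4,v11) [--+] → (-0.123617, -0.9488, 1.61158)–(-1.29639, -0.9488, 0.438806)  len=1.6586
  (v6,v2,v10) [--+] → (-1.29639, -0.9488, -0.438806)–(-0.123617, -0.9488, -1.61158)  len=1.6586
  (v8,v6,v7) [+-+] → (0.123617, -0.9488, -1.61158)–(0, -0.9488, -1.6588)  len=0.1323

Chained into 1 loop(s):
  loop 1: 10 segments, perimeter = 8.9188
Total perimeter = 8.919


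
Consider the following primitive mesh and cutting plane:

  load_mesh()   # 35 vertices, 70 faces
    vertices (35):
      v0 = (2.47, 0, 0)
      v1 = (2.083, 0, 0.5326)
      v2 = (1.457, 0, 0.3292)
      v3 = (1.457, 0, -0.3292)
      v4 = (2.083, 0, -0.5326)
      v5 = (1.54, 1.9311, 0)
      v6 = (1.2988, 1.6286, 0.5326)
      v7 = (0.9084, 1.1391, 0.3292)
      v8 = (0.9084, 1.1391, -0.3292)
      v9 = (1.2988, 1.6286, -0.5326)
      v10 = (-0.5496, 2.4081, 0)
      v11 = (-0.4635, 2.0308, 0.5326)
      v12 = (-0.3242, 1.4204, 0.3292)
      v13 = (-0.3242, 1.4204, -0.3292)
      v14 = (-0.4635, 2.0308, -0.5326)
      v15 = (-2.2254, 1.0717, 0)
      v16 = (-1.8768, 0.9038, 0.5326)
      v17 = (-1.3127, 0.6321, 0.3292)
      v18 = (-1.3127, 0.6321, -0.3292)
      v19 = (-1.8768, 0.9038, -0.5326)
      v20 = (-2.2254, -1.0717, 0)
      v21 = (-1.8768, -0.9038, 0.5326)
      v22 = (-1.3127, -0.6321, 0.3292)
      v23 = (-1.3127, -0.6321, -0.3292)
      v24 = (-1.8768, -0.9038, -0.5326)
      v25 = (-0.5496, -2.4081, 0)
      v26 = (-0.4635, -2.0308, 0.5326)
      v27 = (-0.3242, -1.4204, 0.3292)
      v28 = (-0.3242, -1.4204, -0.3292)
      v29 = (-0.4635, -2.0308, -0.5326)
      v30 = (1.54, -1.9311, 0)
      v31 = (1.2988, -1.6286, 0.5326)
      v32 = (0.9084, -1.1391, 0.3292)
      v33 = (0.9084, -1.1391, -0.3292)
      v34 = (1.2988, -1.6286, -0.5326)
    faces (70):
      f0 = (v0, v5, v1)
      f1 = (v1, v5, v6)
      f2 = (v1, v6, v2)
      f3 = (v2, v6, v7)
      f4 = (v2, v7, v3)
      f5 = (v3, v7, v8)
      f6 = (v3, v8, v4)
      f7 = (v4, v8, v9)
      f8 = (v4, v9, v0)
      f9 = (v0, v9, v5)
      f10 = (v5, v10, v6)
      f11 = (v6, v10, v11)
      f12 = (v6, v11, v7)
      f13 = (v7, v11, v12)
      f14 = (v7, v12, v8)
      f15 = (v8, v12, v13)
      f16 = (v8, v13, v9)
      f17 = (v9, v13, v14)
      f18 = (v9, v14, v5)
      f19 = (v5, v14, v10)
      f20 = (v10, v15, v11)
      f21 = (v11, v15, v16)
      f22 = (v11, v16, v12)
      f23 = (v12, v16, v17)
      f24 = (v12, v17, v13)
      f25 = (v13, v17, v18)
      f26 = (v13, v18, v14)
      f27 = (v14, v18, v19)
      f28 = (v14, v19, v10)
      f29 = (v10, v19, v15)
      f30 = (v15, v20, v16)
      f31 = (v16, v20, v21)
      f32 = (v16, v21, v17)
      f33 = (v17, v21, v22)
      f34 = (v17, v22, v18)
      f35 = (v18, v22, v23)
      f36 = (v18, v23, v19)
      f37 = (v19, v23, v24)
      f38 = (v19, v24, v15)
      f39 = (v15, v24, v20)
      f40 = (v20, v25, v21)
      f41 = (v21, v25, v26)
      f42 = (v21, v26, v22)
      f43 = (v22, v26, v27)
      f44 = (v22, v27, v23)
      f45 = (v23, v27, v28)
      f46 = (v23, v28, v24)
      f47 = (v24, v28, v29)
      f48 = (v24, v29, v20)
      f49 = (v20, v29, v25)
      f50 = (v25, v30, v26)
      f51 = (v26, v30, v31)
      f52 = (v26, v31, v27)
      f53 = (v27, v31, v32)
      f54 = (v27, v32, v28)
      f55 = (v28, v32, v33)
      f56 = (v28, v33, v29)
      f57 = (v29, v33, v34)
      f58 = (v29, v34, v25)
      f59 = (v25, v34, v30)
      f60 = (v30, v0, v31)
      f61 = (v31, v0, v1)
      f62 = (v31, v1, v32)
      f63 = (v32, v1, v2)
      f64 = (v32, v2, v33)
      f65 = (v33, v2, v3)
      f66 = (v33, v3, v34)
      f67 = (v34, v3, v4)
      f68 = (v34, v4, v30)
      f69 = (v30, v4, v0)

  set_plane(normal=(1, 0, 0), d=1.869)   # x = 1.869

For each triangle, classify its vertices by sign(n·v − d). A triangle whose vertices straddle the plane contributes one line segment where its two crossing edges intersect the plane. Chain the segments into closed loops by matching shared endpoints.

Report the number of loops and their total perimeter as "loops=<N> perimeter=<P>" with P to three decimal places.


Straddling triangles (14 of 70):
  (v0,v5,v1) [+-+] → (1.869, 1.24795, 0)–(1.869, 0.76106, 0.322699)  len=0.5841
  (v1,v5,v6) [+--] → (1.869, 0.76106, 0.322699)–(1.869, 0.444428, 0.5326)  len=0.3799
  (v1,v6,v2) [+--] → (1.869, 0.444428, 0.5326)–(1.869, 0, 0.463067)  len=0.4498
  (v3,v8,v4) [--+] → (1.869, 0.207532, -0.495543)–(1.869, 0, -0.463067)  len=0.2101
  (v4,v8,v9) [+--] → (1.869, 0.207532, -0.495543)–(1.869, 0.444428, -0.5326)  len=0.2398
  (v4,v9,v0) [+-+] → (1.869, 0.444428, -0.5326)–(1.869, 0.835714, -0.273303)  len=0.4694
  (v0,v9,v5) [+--] → (1.869, 0.835714, -0.273303)–(1.869, 1.24795, 0)  len=0.4946
  (v30,v0,v31) [-+-] → (1.869, -1.24795, 0)–(1.869, -0.835714, 0.273303)  len=0.4946
  (v31,v0,v1) [-++] → (1.869, -0.835714, 0.273303)–(1.869, -0.444428, 0.5326)  len=0.4694
  (v31,v1,v32) [-+-] → (1.869, -0.444428, 0.5326)–(1.869, -0.207532, 0.495543)  len=0.2398
  (v32,v1,v2) [-+-] → (1.869, -0.207532, 0.495543)–(1.869, 0, 0.463067)  len=0.2101
  (v34,v3,v4) [--+] → (1.869, 0, -0.463067)–(1.869, -0.444428, -0.5326)  len=0.4498
  (v34,v4,v30) [-+-] → (1.869, -0.444428, -0.5326)–(1.869, -0.76106, -0.322699)  len=0.3799
  (v30,v4,v0) [-++] → (1.869, -0.76106, -0.322699)–(1.869, -1.24795, 0)  len=0.5841

Chained into 1 loop(s):
  loop 1: 14 segments, perimeter = 5.6554
Total perimeter = 5.655

loops=1 perimeter=5.655


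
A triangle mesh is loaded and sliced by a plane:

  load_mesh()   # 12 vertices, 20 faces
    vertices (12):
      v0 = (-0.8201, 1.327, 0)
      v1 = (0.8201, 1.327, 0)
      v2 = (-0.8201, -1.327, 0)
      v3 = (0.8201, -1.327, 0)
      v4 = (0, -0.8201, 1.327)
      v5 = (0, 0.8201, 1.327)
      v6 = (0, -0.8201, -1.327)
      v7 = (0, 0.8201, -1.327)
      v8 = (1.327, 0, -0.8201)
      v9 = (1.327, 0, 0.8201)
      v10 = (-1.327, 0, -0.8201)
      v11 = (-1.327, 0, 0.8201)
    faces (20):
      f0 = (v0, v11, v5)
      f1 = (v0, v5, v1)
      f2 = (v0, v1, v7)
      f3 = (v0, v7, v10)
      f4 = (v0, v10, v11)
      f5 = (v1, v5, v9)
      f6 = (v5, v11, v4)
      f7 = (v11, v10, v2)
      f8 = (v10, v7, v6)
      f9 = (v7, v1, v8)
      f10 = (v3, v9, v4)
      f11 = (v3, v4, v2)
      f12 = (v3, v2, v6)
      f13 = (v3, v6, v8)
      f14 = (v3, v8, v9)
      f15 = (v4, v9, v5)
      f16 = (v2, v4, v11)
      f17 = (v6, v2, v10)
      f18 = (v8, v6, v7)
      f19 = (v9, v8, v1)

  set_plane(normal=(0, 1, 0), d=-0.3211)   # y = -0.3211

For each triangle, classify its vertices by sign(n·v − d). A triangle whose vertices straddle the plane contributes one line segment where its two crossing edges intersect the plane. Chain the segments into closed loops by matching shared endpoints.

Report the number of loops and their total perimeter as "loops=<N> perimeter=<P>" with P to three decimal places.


loops=1 perimeter=8.189

Straddling triangles (10 of 20):
  (v5,v11,v4) [++-] → (-0.80743, -0.3211, 1.01857)–(0, -0.3211, 1.327)  len=0.8643
  (v11,v10,v2) [++-] → (-1.20434, -0.3211, -0.621657)–(-1.20434, -0.3211, 0.621657)  len=1.2433
  (v10,v7,v6) [++-] → (0, -0.3211, -1.327)–(-0.80743, -0.3211, -1.01857)  len=0.8643
  (v3,v9,v4) [-+-] → (1.20434, -0.3211, 0.621657)–(0.80743, -0.3211, 1.01857)  len=0.5613
  (v3,v6,v8) [--+] → (0.80743, -0.3211, -1.01857)–(1.20434, -0.3211, -0.621657)  len=0.5613
  (v3,v8,v9) [-++] → (1.20434, -0.3211, -0.621657)–(1.20434, -0.3211, 0.621657)  len=1.2433
  (v4,v9,v5) [-++] → (0.80743, -0.3211, 1.01857)–(0, -0.3211, 1.327)  len=0.8643
  (v2,v4,v11) [--+] → (-0.80743, -0.3211, 1.01857)–(-1.20434, -0.3211, 0.621657)  len=0.5613
  (v6,v2,v10) [--+] → (-1.20434, -0.3211, -0.621657)–(-0.80743, -0.3211, -1.01857)  len=0.5613
  (v8,v6,v7) [+-+] → (0.80743, -0.3211, -1.01857)–(0, -0.3211, -1.327)  len=0.8643

Chained into 1 loop(s):
  loop 1: 10 segments, perimeter = 8.1892
Total perimeter = 8.189


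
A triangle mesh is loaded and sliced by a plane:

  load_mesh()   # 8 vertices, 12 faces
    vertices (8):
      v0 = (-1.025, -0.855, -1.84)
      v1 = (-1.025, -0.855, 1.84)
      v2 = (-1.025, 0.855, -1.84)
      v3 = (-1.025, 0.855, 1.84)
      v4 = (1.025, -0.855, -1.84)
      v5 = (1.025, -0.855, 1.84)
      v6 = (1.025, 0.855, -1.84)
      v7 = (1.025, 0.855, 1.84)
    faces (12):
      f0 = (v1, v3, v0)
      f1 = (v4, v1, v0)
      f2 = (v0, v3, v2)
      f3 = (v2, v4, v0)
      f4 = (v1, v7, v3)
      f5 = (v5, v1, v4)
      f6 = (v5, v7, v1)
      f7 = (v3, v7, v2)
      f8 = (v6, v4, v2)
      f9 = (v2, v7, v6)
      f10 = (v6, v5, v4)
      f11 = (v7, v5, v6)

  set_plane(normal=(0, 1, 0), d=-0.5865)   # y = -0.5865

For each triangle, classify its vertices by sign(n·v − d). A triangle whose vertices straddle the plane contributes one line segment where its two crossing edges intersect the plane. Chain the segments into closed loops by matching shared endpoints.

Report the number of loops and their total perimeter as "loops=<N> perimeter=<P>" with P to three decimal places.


loops=1 perimeter=11.460

Straddling triangles (8 of 12):
  (v1,v3,v0) [-+-] → (-1.025, -0.5865, 1.84)–(-1.025, -0.5865, -1.26218)  len=3.1022
  (v0,v3,v2) [-++] → (-1.025, -0.5865, -1.26218)–(-1.025, -0.5865, -1.84)  len=0.5778
  (v2,v4,v0) [+--] → (0.703114, -0.5865, -1.84)–(-1.025, -0.5865, -1.84)  len=1.7281
  (v1,v7,v3) [-++] → (-0.703114, -0.5865, 1.84)–(-1.025, -0.5865, 1.84)  len=0.3219
  (v5,v7,v1) [-+-] → (1.025, -0.5865, 1.84)–(-0.703114, -0.5865, 1.84)  len=1.7281
  (v6,v4,v2) [+-+] → (1.025, -0.5865, -1.84)–(0.703114, -0.5865, -1.84)  len=0.3219
  (v6,v5,v4) [+--] → (1.025, -0.5865, 1.26218)–(1.025, -0.5865, -1.84)  len=3.1022
  (v7,v5,v6) [+-+] → (1.025, -0.5865, 1.84)–(1.025, -0.5865, 1.26218)  len=0.5778

Chained into 1 loop(s):
  loop 1: 8 segments, perimeter = 11.4600
Total perimeter = 11.460


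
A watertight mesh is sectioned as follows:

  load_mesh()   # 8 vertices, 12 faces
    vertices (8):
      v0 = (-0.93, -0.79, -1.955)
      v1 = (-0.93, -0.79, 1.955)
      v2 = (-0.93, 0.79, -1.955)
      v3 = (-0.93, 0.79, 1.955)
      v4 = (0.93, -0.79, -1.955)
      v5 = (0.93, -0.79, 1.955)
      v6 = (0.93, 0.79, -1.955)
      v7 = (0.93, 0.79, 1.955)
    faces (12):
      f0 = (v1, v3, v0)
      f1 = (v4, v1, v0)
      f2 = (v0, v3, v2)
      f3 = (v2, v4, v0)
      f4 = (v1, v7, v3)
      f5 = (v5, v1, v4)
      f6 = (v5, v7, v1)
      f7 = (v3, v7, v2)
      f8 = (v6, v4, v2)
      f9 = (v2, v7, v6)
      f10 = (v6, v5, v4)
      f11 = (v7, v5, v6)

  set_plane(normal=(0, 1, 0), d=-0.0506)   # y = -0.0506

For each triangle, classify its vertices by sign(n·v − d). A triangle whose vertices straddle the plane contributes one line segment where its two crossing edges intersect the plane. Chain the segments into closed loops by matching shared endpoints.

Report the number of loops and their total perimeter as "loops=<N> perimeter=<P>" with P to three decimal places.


loops=1 perimeter=11.540

Straddling triangles (8 of 12):
  (v1,v3,v0) [-+-] → (-0.93, -0.0506, 1.955)–(-0.93, -0.0506, -0.125219)  len=2.0802
  (v0,v3,v2) [-++] → (-0.93, -0.0506, -0.125219)–(-0.93, -0.0506, -1.955)  len=1.8298
  (v2,v4,v0) [+--] → (0.0595671, -0.0506, -1.955)–(-0.93, -0.0506, -1.955)  len=0.9896
  (v1,v7,v3) [-++] → (-0.0595671, -0.0506, 1.955)–(-0.93, -0.0506, 1.955)  len=0.8704
  (v5,v7,v1) [-+-] → (0.93, -0.0506, 1.955)–(-0.0595671, -0.0506, 1.955)  len=0.9896
  (v6,v4,v2) [+-+] → (0.93, -0.0506, -1.955)–(0.0595671, -0.0506, -1.955)  len=0.8704
  (v6,v5,v4) [+--] → (0.93, -0.0506, 0.125219)–(0.93, -0.0506, -1.955)  len=2.0802
  (v7,v5,v6) [+-+] → (0.93, -0.0506, 1.955)–(0.93, -0.0506, 0.125219)  len=1.8298

Chained into 1 loop(s):
  loop 1: 8 segments, perimeter = 11.5400
Total perimeter = 11.540


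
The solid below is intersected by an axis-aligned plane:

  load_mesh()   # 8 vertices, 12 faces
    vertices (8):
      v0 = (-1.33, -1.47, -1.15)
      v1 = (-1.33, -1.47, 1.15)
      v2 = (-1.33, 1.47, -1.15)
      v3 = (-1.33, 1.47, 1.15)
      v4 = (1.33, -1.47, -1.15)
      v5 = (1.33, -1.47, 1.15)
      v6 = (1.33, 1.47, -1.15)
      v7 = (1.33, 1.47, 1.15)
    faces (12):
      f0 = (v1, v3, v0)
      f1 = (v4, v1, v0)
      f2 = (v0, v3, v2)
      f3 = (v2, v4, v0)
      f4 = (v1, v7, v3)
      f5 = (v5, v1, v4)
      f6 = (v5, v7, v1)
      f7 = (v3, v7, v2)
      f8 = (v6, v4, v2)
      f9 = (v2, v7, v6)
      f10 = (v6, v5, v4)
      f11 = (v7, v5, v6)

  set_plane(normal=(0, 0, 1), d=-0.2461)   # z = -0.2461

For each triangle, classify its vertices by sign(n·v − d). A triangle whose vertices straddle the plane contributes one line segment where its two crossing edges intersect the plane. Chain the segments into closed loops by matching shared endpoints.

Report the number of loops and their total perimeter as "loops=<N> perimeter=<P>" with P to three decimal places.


loops=1 perimeter=11.200

Straddling triangles (8 of 12):
  (v1,v3,v0) [++-] → (-1.33, -0.31458, -0.2461)–(-1.33, -1.47, -0.2461)  len=1.1554
  (v4,v1,v0) [-+-] → (0.28462, -1.47, -0.2461)–(-1.33, -1.47, -0.2461)  len=1.6146
  (v0,v3,v2) [-+-] → (-1.33, -0.31458, -0.2461)–(-1.33, 1.47, -0.2461)  len=1.7846
  (v5,v1,v4) [++-] → (0.28462, -1.47, -0.2461)–(1.33, -1.47, -0.2461)  len=1.0454
  (v3,v7,v2) [++-] → (-0.28462, 1.47, -0.2461)–(-1.33, 1.47, -0.2461)  len=1.0454
  (v2,v7,v6) [-+-] → (-0.28462, 1.47, -0.2461)–(1.33, 1.47, -0.2461)  len=1.6146
  (v6,v5,v4) [-+-] → (1.33, 0.31458, -0.2461)–(1.33, -1.47, -0.2461)  len=1.7846
  (v7,v5,v6) [++-] → (1.33, 0.31458, -0.2461)–(1.33, 1.47, -0.2461)  len=1.1554

Chained into 1 loop(s):
  loop 1: 8 segments, perimeter = 11.2000
Total perimeter = 11.200


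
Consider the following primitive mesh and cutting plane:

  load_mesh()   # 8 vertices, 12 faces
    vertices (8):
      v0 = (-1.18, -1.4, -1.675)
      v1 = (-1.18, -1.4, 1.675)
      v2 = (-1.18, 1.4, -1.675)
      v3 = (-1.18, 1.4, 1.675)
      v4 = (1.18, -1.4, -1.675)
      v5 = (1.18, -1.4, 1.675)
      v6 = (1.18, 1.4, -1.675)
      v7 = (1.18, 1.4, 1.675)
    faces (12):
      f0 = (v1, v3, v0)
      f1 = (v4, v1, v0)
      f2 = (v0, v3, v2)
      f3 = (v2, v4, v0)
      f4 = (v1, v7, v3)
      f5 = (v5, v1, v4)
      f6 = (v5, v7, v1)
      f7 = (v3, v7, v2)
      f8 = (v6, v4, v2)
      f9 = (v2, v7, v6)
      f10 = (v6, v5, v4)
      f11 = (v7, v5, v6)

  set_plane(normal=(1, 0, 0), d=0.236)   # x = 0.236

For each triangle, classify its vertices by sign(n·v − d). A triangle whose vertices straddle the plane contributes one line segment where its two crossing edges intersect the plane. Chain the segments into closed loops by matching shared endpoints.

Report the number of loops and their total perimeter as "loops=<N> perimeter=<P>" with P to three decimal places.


loops=1 perimeter=12.300

Straddling triangles (8 of 12):
  (v4,v1,v0) [+--] → (0.236, -1.4, -0.335)–(0.236, -1.4, -1.675)  len=1.3400
  (v2,v4,v0) [-+-] → (0.236, -0.28, -1.675)–(0.236, -1.4, -1.675)  len=1.1200
  (v1,v7,v3) [-+-] → (0.236, 0.28, 1.675)–(0.236, 1.4, 1.675)  len=1.1200
  (v5,v1,v4) [+-+] → (0.236, -1.4, 1.675)–(0.236, -1.4, -0.335)  len=2.0100
  (v5,v7,v1) [++-] → (0.236, 0.28, 1.675)–(0.236, -1.4, 1.675)  len=1.6800
  (v3,v7,v2) [-+-] → (0.236, 1.4, 1.675)–(0.236, 1.4, 0.335)  len=1.3400
  (v6,v4,v2) [++-] → (0.236, -0.28, -1.675)–(0.236, 1.4, -1.675)  len=1.6800
  (v2,v7,v6) [-++] → (0.236, 1.4, 0.335)–(0.236, 1.4, -1.675)  len=2.0100

Chained into 1 loop(s):
  loop 1: 8 segments, perimeter = 12.3000
Total perimeter = 12.300
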